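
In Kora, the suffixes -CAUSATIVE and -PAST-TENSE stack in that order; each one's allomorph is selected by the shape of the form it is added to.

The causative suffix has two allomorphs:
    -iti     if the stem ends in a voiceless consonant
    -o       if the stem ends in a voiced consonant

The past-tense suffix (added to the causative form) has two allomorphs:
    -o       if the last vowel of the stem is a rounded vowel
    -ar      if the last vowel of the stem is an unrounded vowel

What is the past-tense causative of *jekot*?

jekotitiar

Since the final consonant of *jekot* is /t/ (voiceless), it takes -iti, giving *jekotiti*.
The causative form *jekotiti*: last vowel = /i/, an unrounded vowel → -ar → *jekotitiar*.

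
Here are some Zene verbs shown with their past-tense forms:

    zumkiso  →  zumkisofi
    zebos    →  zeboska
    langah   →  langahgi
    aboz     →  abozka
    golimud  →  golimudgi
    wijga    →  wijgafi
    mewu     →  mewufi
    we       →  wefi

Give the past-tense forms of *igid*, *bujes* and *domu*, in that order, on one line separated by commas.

igidgi, bujeska, domufi

The suffix is conditioned by the final sound: -ka when the stem ends in a sibilant (*zebos*, *aboz*); -gi when the stem ends in a non-sibilant consonant (*langah*, *golimud*); -fi when the stem ends in a vowel (*zumkiso*, *wijga*, *mewu*, *we*).
The final sound of *igid* is /d/, which is a non-sibilant consonant, so the suffix is -gi, giving *igidgi*.
*bujes*: final sound = /s/, a sibilant → -ka → *bujeska*.
*domu*: final sound = /u/, a vowel → -fi → *domufi*.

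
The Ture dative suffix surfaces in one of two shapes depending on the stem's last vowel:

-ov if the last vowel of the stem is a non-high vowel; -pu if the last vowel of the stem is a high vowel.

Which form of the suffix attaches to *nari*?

-pu

The last vowel of *nari* is /i/, which is a high vowel, so the suffix is -pu.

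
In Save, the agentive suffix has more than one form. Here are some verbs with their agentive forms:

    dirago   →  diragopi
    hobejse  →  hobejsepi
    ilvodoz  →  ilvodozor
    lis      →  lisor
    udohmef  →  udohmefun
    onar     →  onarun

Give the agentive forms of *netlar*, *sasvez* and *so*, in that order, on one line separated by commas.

The alternation tracks the final sound of the stem — -or when the stem ends in a sibilant (*ilvodoz*, *lis*); -un when the stem ends in a non-sibilant consonant (*udohmef*, *onar*); -pi when the stem ends in a vowel (*dirago*, *hobejse*).
*netlar* — final sound /r/ (a non-sibilant consonant) → -un → *netlarun*.
The final sound of *sasvez* is /z/, which is a sibilant, so the suffix is -or, giving *sasvezor*.
The final sound of *so* is /o/, which is a vowel, so the suffix is -pi, giving *sopi*.

netlarun, sasvezor, sopi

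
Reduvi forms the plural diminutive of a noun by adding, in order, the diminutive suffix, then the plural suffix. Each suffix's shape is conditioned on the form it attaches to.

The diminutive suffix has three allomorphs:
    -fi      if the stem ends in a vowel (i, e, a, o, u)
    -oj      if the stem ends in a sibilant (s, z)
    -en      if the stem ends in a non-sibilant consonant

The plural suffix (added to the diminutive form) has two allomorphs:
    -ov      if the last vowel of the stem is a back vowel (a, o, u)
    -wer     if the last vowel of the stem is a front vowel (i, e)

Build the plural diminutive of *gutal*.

Since the final sound of *gutal* is /l/ (a non-sibilant consonant), it takes -en, giving *gutalen*.
Since the last vowel of the diminutive form *gutalen* is /e/ (a front vowel), it takes -wer, giving *gutalenwer*.

gutalenwer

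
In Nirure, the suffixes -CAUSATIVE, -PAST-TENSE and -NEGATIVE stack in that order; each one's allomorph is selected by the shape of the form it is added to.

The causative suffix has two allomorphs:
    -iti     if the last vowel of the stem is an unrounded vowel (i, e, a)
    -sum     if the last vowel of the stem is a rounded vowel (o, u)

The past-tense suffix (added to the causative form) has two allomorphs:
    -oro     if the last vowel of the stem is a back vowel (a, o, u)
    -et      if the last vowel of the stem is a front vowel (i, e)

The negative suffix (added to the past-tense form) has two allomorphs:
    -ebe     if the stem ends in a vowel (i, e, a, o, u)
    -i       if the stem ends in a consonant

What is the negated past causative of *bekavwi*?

bekavwiitieti

The last vowel of *bekavwi* is /i/, which is an unrounded vowel, so the causative suffix is -iti, giving *bekavwiiti*.
Since the last vowel of the causative form *bekavwiiti* is /i/ (a front vowel), it takes -et, giving *bekavwiitiet*.
The final sound of the past-tense form *bekavwiitiet* is /t/, which is a consonant, so the negative suffix is -i, giving *bekavwiitieti*.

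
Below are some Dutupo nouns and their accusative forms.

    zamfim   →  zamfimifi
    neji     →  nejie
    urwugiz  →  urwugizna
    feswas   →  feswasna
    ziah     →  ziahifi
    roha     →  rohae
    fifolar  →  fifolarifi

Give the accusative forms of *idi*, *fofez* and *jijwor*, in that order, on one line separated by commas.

The pattern is sibilance of the final sound: -na when the stem ends in a sibilant (*urwugiz*, *feswas*); -ifi when the stem ends in a non-sibilant consonant (*zamfim*, *ziah*, *fifolar*); -e when the stem ends in a vowel (*neji*, *roha*).
Since the final sound of *idi* is /i/ (a vowel), it takes -e, giving *idie*.
*fofez*: final sound = /z/, a sibilant → -na → *fofezna*.
*jijwor*: final sound = /r/, a non-sibilant consonant → -ifi → *jijworifi*.

idie, fofezna, jijworifi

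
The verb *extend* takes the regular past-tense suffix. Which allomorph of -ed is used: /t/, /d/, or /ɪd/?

/ɪd/

The stem *extend* ends in /t/ or /d/.
The -ed suffix is realized as /ɪd/ after /t, d/; as /t/ after other voiceless consonants; and as /d/ after other voiced sounds.
So -ed on *extend* is pronounced /ɪd/.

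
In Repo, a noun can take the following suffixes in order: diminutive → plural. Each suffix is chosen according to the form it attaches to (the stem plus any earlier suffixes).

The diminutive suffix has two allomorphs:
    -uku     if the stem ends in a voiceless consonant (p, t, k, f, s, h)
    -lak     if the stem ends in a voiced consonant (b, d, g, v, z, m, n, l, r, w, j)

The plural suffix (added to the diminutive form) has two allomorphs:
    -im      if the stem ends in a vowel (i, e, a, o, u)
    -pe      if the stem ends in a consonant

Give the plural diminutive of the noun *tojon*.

*tojon* — final consonant /n/ (voiced) → -lak → *tojonlak*.
The diminutive form *tojonlak*: final sound = /k/, a consonant → -pe → *tojonlakpe*.

tojonlakpe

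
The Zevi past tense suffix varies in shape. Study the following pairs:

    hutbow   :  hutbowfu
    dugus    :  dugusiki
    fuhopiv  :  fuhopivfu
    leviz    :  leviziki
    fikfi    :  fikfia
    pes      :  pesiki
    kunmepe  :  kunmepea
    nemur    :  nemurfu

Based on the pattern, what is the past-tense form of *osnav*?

The alternation tracks the final sound of the stem — -iki when the stem ends in a sibilant (*dugus*, *leviz*, *pes*); -fu when the stem ends in a non-sibilant consonant (*hutbow*, *fuhopiv*, *nemur*); -a when the stem ends in a vowel (*fikfi*, *kunmepe*).
The final sound of *osnav* is /v/, which is a non-sibilant consonant, so the suffix is -fu, giving *osnavfu*.

osnavfu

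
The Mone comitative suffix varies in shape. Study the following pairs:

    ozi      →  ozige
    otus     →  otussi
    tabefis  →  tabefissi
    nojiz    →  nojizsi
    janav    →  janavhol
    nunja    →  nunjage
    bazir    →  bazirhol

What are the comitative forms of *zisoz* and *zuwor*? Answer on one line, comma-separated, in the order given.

zisozsi, zuworhol

The alternation tracks the final sound of the stem — -si when the stem ends in a sibilant (*otus*, *tabefis*, *nojiz*); -hol when the stem ends in a non-sibilant consonant (*janav*, *bazir*); -ge when the stem ends in a vowel (*ozi*, *nunja*).
*zisoz* — final sound /z/ (a sibilant) → -si → *zisozsi*.
*zuwor*: final sound = /r/, a non-sibilant consonant → -hol → *zuworhol*.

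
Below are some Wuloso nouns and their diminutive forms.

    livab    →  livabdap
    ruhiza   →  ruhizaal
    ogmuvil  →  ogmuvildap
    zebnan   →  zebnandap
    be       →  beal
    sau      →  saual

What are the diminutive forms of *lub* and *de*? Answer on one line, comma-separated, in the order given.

lubdap, deal

The pattern is consonant vs. vowel: -dap when the stem ends in a consonant (*livab*, *ogmuvil*, *zebnan*); -al when the stem ends in a vowel (*ruhiza*, *be*, *sau*).
*lub*: final sound = /b/, a consonant → -dap → *lubdap*.
Since the final sound of *de* is /e/ (a vowel), it takes -al, giving *deal*.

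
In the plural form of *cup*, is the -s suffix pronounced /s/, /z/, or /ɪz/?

/s/

The stem *cup* ends in a voiceless non-sibilant consonant.
The plural suffix surfaces as /ɪz/ after sibilants, /s/ after other voiceless consonants, and /z/ after other voiced sounds.
So the plural -s on *cup* is pronounced /s/.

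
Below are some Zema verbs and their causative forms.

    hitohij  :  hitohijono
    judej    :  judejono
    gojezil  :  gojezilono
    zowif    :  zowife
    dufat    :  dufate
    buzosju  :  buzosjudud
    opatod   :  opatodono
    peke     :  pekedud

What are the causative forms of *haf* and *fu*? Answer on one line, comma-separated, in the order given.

The pattern is voicing of the final sound: -e when the stem ends in a voiceless consonant (*zowif*, *dufat*); -ono when the stem ends in a voiced consonant (*hitohij*, *judej*, *gojezil*, *opatod*); -dud when the stem ends in a vowel (*buzosju*, *peke*).
Since the final sound of *haf* is /f/ (a voiceless consonant), it takes -e, giving *hafe*.
*fu* — final sound /u/ (a vowel) → -dud → *fudud*.

hafe, fudud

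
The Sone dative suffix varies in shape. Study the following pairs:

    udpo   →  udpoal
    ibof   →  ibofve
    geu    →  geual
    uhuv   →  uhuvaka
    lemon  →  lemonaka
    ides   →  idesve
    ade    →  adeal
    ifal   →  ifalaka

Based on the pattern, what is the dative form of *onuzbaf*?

onuzbafve

Looking at the final sound of each stem: -ve when the stem ends in a voiceless consonant (*ibof*, *ides*); -aka when the stem ends in a voiced consonant (*uhuv*, *lemon*, *ifal*); -al when the stem ends in a vowel (*udpo*, *geu*, *ade*).
*onuzbaf* — final sound /f/ (a voiceless consonant) → -ve → *onuzbafve*.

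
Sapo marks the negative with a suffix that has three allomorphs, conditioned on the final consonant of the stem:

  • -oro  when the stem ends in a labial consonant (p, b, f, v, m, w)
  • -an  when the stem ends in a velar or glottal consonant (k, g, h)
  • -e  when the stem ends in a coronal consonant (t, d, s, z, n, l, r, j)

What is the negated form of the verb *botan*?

Since the final consonant of *botan* is /n/ (coronal), it takes -e, giving *botane*.

botane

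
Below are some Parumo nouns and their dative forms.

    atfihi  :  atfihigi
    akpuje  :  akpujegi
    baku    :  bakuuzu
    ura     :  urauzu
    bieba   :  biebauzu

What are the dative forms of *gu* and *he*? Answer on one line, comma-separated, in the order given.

The alternation tracks the last vowel of the stem — -gi when the last vowel of the stem is a front vowel (*atfihi*, *akpuje*); -uzu when the last vowel of the stem is a back vowel (*baku*, *ura*, *bieba*).
*gu* — last vowel /u/ (a back vowel) → -uzu → *guuzu*.
*he* — last vowel /e/ (a front vowel) → -gi → *hegi*.

guuzu, hegi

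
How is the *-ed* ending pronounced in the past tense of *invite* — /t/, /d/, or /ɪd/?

/ɪd/

The stem *invite* ends in /t/ or /d/.
The -ed suffix is realized as /ɪd/ after /t, d/; as /t/ after other voiceless consonants; and as /d/ after other voiced sounds.
So -ed on *invite* is pronounced /ɪd/.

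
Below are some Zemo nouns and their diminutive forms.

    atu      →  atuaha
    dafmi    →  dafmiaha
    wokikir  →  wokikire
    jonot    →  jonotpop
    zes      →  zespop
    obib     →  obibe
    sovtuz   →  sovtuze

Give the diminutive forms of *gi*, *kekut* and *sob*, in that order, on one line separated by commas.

giaha, kekutpop, sobe

The pattern is voicing of the final sound: -pop when the stem ends in a voiceless consonant (*jonot*, *zes*); -e when the stem ends in a voiced consonant (*wokikir*, *obib*, *sovtuz*); -aha when the stem ends in a vowel (*atu*, *dafmi*).
The final sound of *gi* is /i/, which is a vowel, so the suffix is -aha, giving *giaha*.
*kekut* — final sound /t/ (a voiceless consonant) → -pop → *kekutpop*.
*sob*: final sound = /b/, a voiced consonant → -e → *sobe*.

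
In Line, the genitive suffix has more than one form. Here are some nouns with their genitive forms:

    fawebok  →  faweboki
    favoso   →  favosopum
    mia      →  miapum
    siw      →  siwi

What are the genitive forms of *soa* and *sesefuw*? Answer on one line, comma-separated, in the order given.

soapum, sesefuwi

The alternation tracks the final sound of the stem — -i when the stem ends in a consonant (*fawebok*, *siw*); -pum when the stem ends in a vowel (*favoso*, *mia*).
The final sound of *soa* is /a/, which is a vowel, so the suffix is -pum, giving *soapum*.
*sesefuw*: final sound = /w/, a consonant → -i → *sesefuwi*.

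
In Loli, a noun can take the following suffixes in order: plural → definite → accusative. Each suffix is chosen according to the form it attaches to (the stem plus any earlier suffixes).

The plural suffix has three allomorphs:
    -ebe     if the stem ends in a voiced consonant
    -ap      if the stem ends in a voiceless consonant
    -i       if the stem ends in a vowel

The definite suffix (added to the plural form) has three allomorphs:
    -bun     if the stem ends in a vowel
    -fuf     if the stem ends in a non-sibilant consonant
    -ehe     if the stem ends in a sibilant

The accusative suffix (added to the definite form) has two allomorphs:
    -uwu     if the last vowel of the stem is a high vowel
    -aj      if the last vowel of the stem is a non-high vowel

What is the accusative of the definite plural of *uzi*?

Since the final sound of *uzi* is /i/ (a vowel), it takes -i, giving *uzii*.
Since the final sound of the plural form *uzii* is /i/ (a vowel), it takes -bun, giving *uziibun*.
The definite form *uziibun* — last vowel /u/ (a high vowel) → -uwu → *uziibunuwu*.

uziibunuwu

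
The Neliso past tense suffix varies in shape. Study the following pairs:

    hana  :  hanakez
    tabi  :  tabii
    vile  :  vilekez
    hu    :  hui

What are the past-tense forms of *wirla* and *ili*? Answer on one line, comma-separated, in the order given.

The pattern is height harmony: -i when the last vowel of the stem is a high vowel (*tabi*, *hu*); -kez when the last vowel of the stem is a non-high vowel (*hana*, *vile*).
*wirla* — last vowel /a/ (a non-high vowel) → -kez → *wirlakez*.
*ili* — last vowel /i/ (a high vowel) → -i → *ilii*.

wirlakez, ilii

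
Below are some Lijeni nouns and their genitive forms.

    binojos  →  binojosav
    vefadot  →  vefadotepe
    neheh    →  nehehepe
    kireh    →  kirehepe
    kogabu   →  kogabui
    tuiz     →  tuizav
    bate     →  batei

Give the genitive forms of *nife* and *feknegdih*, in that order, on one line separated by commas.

The alternation tracks the final sound of the stem — -av when the stem ends in a sibilant (*binojos*, *tuiz*); -epe when the stem ends in a non-sibilant consonant (*vefadot*, *neheh*, *kireh*); -i when the stem ends in a vowel (*kogabu*, *bate*).
*nife*: final sound = /e/, a vowel → -i → *nifei*.
*feknegdih* — final sound /h/ (a non-sibilant consonant) → -epe → *feknegdihepe*.

nifei, feknegdihepe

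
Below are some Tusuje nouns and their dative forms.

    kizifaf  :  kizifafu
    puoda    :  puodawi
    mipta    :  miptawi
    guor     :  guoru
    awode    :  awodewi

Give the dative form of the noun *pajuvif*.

pajuvifu

The suffix is conditioned by the final sound: -u when the stem ends in a consonant (*kizifaf*, *guor*); -wi when the stem ends in a vowel (*puoda*, *mipta*, *awode*).
*pajuvif*: final sound = /f/, a consonant → -u → *pajuvifu*.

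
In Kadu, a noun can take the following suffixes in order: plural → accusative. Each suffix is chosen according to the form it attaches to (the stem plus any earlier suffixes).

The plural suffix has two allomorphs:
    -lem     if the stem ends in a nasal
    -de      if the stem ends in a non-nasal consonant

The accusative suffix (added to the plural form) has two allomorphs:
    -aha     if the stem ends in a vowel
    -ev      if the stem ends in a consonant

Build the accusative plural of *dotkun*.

dotkunlemev

The final consonant of *dotkun* is /n/, which is a nasal, so the plural suffix is -lem, giving *dotkunlem*.
Since the final sound of the plural form *dotkunlem* is /m/ (a consonant), it takes -ev, giving *dotkunlemev*.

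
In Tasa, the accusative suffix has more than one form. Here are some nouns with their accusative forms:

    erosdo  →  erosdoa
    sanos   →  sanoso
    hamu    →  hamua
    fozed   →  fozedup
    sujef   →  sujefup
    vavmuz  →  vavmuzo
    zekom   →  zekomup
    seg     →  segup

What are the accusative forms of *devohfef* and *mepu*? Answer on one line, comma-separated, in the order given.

devohfefup, mepua

The pattern is sibilance of the final sound: -o when the stem ends in a sibilant (*sanos*, *vavmuz*); -up when the stem ends in a non-sibilant consonant (*fozed*, *sujef*, *zekom*, *seg*); -a when the stem ends in a vowel (*erosdo*, *hamu*).
The final sound of *devohfef* is /f/, which is a non-sibilant consonant, so the suffix is -up, giving *devohfefup*.
The final sound of *mepu* is /u/, which is a vowel, so the suffix is -a, giving *mepua*.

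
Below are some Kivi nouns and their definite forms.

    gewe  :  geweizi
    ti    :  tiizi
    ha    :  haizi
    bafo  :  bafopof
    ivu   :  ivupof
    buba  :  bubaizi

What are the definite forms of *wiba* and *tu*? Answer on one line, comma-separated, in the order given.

The suffix is conditioned by the last vowel: -pof when the last vowel of the stem is a rounded vowel (*bafo*, *ivu*); -izi when the last vowel of the stem is an unrounded vowel (*gewe*, *ti*, *ha*, *buba*).
The last vowel of *wiba* is /a/, which is an unrounded vowel, so the suffix is -izi, giving *wibaizi*.
The last vowel of *tu* is /u/, which is a rounded vowel, so the suffix is -pof, giving *tupof*.

wibaizi, tupof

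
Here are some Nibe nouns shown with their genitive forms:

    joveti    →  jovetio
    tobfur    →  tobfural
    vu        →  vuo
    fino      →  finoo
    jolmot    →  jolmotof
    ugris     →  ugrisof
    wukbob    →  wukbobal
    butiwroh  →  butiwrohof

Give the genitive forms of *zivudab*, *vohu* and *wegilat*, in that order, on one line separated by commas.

Looking at the final sound of each stem: -of when the stem ends in a voiceless consonant (*jolmot*, *ugris*, *butiwroh*); -al when the stem ends in a voiced consonant (*tobfur*, *wukbob*); -o when the stem ends in a vowel (*joveti*, *vu*, *fino*).
Since the final sound of *zivudab* is /b/ (a voiced consonant), it takes -al, giving *zivudabal*.
*vohu* — final sound /u/ (a vowel) → -o → *vohuo*.
Since the final sound of *wegilat* is /t/ (a voiceless consonant), it takes -of, giving *wegilatof*.

zivudabal, vohuo, wegilatof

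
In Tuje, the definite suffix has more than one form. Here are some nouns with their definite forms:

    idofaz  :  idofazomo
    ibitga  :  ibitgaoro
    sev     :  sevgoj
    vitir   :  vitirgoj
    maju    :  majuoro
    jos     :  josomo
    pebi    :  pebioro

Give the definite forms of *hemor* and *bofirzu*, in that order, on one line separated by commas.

hemorgoj, bofirzuoro

Looking at the final sound of each stem: -omo when the stem ends in a sibilant (*idofaz*, *jos*); -goj when the stem ends in a non-sibilant consonant (*sev*, *vitir*); -oro when the stem ends in a vowel (*ibitga*, *maju*, *pebi*).
Since the final sound of *hemor* is /r/ (a non-sibilant consonant), it takes -goj, giving *hemorgoj*.
Since the final sound of *bofirzu* is /u/ (a vowel), it takes -oro, giving *bofirzuoro*.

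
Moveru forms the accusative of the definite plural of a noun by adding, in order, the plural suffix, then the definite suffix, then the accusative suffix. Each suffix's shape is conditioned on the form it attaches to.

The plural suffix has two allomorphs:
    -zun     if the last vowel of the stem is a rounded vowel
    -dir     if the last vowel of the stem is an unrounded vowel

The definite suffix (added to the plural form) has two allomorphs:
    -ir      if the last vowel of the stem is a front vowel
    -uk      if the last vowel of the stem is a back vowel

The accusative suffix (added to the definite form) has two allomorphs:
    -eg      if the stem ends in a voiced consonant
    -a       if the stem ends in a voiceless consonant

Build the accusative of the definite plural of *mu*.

muzunuka

Since the last vowel of *mu* is /u/ (a rounded vowel), it takes -zun, giving *muzun*.
The plural form *muzun* — last vowel /u/ (a back vowel) → -uk → *muzunuk*.
The definite form *muzunuk* — final consonant /k/ (voiceless) → -a → *muzunuka*.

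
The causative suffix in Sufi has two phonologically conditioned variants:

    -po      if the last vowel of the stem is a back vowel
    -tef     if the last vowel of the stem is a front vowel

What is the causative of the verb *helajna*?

helajnapo

*helajna*: last vowel = /a/, a back vowel → -po → *helajnapo*.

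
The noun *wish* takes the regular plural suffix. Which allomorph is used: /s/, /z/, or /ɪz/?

/ɪz/

The stem *wish* ends in a sibilant (/s, z, ʃ, ʒ, tʃ, dʒ/).
The plural suffix surfaces as /ɪz/ after sibilants, /s/ after other voiceless consonants, and /z/ after other voiced sounds.
So the plural -s on *wish* is pronounced /ɪz/.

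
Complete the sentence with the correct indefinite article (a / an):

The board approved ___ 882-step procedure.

The indefinite article is chosen by the initial *sound* of the following word, not its spelling.
The number *882* is spoken "eight hundred …", beginning with /eɪt/ — a vowel sound.
So the article is *an*: The board approved an 882-step procedure.

an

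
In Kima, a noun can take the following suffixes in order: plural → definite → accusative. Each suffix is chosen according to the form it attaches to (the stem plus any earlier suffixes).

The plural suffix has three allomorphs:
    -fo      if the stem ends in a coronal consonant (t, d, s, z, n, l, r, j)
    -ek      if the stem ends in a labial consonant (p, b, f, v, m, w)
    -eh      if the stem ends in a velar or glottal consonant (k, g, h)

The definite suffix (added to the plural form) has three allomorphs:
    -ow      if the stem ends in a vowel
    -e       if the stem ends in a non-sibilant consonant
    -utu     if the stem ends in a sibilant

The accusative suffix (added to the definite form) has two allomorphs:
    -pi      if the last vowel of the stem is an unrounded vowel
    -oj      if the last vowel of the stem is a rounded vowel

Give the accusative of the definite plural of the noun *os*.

osfoowoj

Since the final consonant of *os* is /s/ (coronal), it takes -fo, giving *osfo*.
The plural form *osfo* — final sound /o/ (a vowel) → -ow → *osfoow*.
The definite form *osfoow*: last vowel = /o/, a rounded vowel → -oj → *osfoowoj*.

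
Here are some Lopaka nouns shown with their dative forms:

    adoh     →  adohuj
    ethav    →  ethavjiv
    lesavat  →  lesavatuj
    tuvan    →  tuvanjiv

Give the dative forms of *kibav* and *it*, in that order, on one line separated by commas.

kibavjiv, ituj

Looking at the final consonant of each stem: -uj when the stem ends in a voiceless consonant (*adoh*, *lesavat*); -jiv when the stem ends in a voiced consonant (*ethav*, *tuvan*).
Since the final consonant of *kibav* is /v/ (voiced), it takes -jiv, giving *kibavjiv*.
*it*: final consonant = /t/, voiceless → -uj → *ituj*.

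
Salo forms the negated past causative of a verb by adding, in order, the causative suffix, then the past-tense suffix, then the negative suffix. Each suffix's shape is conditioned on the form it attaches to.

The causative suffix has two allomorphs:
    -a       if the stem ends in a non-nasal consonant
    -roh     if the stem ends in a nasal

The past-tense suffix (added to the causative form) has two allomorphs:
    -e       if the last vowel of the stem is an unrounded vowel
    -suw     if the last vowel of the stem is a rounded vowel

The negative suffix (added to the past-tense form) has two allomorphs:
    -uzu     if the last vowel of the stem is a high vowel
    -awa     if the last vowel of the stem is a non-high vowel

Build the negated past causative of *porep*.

porepaeawa

Since the final consonant of *porep* is /p/ (non-nasal), it takes -a, giving *porepa*.
The causative form *porepa*: last vowel = /a/, an unrounded vowel → -e → *porepae*.
Since the last vowel of the past-tense form *porepae* is /e/ (a non-high vowel), it takes -awa, giving *porepaeawa*.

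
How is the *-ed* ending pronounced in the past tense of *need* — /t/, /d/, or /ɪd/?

The stem *need* ends in /t/ or /d/.
The -ed suffix is realized as /ɪd/ after /t, d/; as /t/ after other voiceless consonants; and as /d/ after other voiced sounds.
So -ed on *need* is pronounced /ɪd/.

/ɪd/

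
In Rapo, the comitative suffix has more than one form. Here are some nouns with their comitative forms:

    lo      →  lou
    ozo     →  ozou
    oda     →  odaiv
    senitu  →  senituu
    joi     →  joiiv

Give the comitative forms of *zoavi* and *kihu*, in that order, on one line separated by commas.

The alternation tracks the last vowel of the stem — -u when the last vowel of the stem is a rounded vowel (*lo*, *ozo*, *senitu*); -iv when the last vowel of the stem is an unrounded vowel (*oda*, *joi*).
*zoavi* — last vowel /i/ (an unrounded vowel) → -iv → *zoaviiv*.
*kihu* — last vowel /u/ (a rounded vowel) → -u → *kihuu*.

zoaviiv, kihuu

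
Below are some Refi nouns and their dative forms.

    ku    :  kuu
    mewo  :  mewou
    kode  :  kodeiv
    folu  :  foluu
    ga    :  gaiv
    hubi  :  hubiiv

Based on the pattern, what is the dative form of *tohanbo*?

The suffix is conditioned by the last vowel: -u when the last vowel of the stem is a rounded vowel (*ku*, *mewo*, *folu*); -iv when the last vowel of the stem is an unrounded vowel (*kode*, *ga*, *hubi*).
*tohanbo* — last vowel /o/ (a rounded vowel) → -u → *tohanbou*.

tohanbou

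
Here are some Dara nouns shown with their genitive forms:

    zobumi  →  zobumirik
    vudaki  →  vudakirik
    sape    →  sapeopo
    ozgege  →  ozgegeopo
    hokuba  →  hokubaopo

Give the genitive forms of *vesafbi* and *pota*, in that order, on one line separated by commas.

vesafbirik, potaopo

The suffix is conditioned by the last vowel: -rik when the last vowel of the stem is a high vowel (*zobumi*, *vudaki*); -opo when the last vowel of the stem is a non-high vowel (*sape*, *ozgege*, *hokuba*).
*vesafbi*: last vowel = /i/, a high vowel → -rik → *vesafbirik*.
Since the last vowel of *pota* is /a/ (a non-high vowel), it takes -opo, giving *potaopo*.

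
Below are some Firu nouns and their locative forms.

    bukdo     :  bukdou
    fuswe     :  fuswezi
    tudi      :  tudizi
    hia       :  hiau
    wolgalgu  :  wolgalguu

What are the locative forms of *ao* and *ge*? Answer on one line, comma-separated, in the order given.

aou, gezi

The pattern is front/back vowel harmony: -zi when the last vowel of the stem is a front vowel (*fuswe*, *tudi*); -u when the last vowel of the stem is a back vowel (*bukdo*, *hia*, *wolgalgu*).
The last vowel of *ao* is /o/, which is a back vowel, so the suffix is -u, giving *aou*.
The last vowel of *ge* is /e/, which is a front vowel, so the suffix is -zi, giving *gezi*.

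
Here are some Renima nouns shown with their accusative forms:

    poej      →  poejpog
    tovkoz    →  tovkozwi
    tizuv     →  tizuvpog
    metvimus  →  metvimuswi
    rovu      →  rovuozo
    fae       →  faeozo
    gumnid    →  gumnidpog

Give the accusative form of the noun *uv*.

Looking at the final sound of each stem: -wi when the stem ends in a sibilant (*tovkoz*, *metvimus*); -pog when the stem ends in a non-sibilant consonant (*poej*, *tizuv*, *gumnid*); -ozo when the stem ends in a vowel (*rovu*, *fae*).
Since the final sound of *uv* is /v/ (a non-sibilant consonant), it takes -pog, giving *uvpog*.

uvpog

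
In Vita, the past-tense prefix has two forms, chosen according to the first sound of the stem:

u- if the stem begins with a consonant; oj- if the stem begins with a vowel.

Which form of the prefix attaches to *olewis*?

*olewis* — first sound /o/ (a vowel) → oj-.

oj-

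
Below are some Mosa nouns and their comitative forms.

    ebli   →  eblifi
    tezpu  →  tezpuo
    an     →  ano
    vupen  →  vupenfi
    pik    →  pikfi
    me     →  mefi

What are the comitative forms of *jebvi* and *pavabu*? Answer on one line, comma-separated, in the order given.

jebvifi, pavabuo

The pattern is front/back vowel harmony: -fi when the last vowel of the stem is a front vowel (*ebli*, *vupen*, *pik*, *me*); -o when the last vowel of the stem is a back vowel (*tezpu*, *an*).
*jebvi*: last vowel = /i/, a front vowel → -fi → *jebvifi*.
*pavabu* — last vowel /u/ (a back vowel) → -o → *pavabuo*.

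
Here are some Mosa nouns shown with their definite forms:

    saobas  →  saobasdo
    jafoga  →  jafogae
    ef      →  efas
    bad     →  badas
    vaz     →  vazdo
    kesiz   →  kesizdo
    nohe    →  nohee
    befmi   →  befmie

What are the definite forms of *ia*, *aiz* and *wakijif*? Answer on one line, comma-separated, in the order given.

The pattern is sibilance of the final sound: -do when the stem ends in a sibilant (*saobas*, *vaz*, *kesiz*); -as when the stem ends in a non-sibilant consonant (*ef*, *bad*); -e when the stem ends in a vowel (*jafoga*, *nohe*, *befmi*).
*ia* — final sound /a/ (a vowel) → -e → *iae*.
The final sound of *aiz* is /z/, which is a sibilant, so the suffix is -do, giving *aizdo*.
Since the final sound of *wakijif* is /f/ (a non-sibilant consonant), it takes -as, giving *wakijifas*.

iae, aizdo, wakijifas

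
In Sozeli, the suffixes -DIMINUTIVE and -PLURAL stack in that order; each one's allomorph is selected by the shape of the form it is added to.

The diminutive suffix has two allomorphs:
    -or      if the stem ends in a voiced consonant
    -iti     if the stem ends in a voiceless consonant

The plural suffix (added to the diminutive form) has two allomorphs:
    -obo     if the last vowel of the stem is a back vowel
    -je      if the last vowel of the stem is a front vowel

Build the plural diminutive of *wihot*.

The final consonant of *wihot* is /t/, which is voiceless, so the diminutive suffix is -iti, giving *wihotiti*.
Since the last vowel of the diminutive form *wihotiti* is /i/ (a front vowel), it takes -je, giving *wihotitije*.

wihotitije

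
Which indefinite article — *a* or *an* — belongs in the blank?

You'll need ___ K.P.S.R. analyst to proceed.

The indefinite article is chosen by the initial *sound* of the following word, not its spelling.
The initialism *K.P.S.R.* is read letter by letter; the first letter, K, is pronounced /keɪ/, which begins with a consonant sound.
So the article is *a*: You'll need a K.P.S.R. analyst to proceed.

a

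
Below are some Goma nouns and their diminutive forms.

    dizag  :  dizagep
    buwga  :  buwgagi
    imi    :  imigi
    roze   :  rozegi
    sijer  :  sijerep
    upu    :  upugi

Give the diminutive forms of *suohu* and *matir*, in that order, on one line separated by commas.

The pattern is consonant vs. vowel: -ep when the stem ends in a consonant (*dizag*, *sijer*); -gi when the stem ends in a vowel (*buwga*, *imi*, *roze*, *upu*).
Since the final sound of *suohu* is /u/ (a vowel), it takes -gi, giving *suohugi*.
*matir*: final sound = /r/, a consonant → -ep → *matirep*.

suohugi, matirep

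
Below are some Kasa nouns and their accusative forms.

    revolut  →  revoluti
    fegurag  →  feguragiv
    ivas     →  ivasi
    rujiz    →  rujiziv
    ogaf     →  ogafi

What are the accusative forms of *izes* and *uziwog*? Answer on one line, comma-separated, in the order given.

izesi, uziwogiv

The pattern is voicing of the final consonant: -i when the stem ends in a voiceless consonant (*revolut*, *ivas*, *ogaf*); -iv when the stem ends in a voiced consonant (*fegurag*, *rujiz*).
The final consonant of *izes* is /s/, which is voiceless, so the suffix is -i, giving *izesi*.
*uziwog*: final consonant = /g/, voiced → -iv → *uziwogiv*.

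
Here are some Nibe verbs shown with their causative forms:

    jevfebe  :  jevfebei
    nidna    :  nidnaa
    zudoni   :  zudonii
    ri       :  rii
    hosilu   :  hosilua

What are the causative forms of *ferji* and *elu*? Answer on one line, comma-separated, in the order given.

The pattern is front/back vowel harmony: -i when the last vowel of the stem is a front vowel (*jevfebe*, *zudoni*, *ri*); -a when the last vowel of the stem is a back vowel (*nidna*, *hosilu*).
*ferji* — last vowel /i/ (a front vowel) → -i → *ferjii*.
The last vowel of *elu* is /u/, which is a back vowel, so the suffix is -a, giving *elua*.

ferjii, elua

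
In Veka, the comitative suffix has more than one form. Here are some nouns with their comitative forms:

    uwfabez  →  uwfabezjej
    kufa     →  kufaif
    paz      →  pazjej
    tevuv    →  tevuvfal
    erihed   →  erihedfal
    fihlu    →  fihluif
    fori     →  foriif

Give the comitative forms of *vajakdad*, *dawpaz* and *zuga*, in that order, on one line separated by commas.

vajakdadfal, dawpazjej, zugaif

The alternation tracks the final sound of the stem — -jej when the stem ends in a sibilant (*uwfabez*, *paz*); -fal when the stem ends in a non-sibilant consonant (*tevuv*, *erihed*); -if when the stem ends in a vowel (*kufa*, *fihlu*, *fori*).
The final sound of *vajakdad* is /d/, which is a non-sibilant consonant, so the suffix is -fal, giving *vajakdadfal*.
*dawpaz* — final sound /z/ (a sibilant) → -jej → *dawpazjej*.
*zuga*: final sound = /a/, a vowel → -if → *zugaif*.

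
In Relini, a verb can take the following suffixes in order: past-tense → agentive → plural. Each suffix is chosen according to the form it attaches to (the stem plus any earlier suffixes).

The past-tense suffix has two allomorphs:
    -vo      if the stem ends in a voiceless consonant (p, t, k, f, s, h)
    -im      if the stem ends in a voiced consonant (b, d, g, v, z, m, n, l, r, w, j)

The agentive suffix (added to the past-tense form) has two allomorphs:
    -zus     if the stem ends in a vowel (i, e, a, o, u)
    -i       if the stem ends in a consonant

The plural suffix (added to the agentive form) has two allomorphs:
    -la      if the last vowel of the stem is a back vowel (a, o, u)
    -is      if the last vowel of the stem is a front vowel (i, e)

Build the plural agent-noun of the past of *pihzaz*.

pihzazimiis

Since the final consonant of *pihzaz* is /z/ (voiced), it takes -im, giving *pihzazim*.
Since the final sound of the past-tense form *pihzazim* is /m/ (a consonant), it takes -i, giving *pihzazimi*.
Since the last vowel of the agentive form *pihzazimi* is /i/ (a front vowel), it takes -is, giving *pihzazimiis*.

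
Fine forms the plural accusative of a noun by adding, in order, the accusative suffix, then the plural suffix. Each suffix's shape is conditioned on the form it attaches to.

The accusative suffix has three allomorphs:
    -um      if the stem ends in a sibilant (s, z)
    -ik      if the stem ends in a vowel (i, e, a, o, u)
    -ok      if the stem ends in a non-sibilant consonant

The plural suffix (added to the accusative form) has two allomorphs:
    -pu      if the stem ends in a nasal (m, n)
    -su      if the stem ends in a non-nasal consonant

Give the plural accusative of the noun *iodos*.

*iodos*: final sound = /s/, a sibilant → -um → *iodosum*.
The accusative form *iodosum*: final consonant = /m/, a nasal → -pu → *iodosumpu*.

iodosumpu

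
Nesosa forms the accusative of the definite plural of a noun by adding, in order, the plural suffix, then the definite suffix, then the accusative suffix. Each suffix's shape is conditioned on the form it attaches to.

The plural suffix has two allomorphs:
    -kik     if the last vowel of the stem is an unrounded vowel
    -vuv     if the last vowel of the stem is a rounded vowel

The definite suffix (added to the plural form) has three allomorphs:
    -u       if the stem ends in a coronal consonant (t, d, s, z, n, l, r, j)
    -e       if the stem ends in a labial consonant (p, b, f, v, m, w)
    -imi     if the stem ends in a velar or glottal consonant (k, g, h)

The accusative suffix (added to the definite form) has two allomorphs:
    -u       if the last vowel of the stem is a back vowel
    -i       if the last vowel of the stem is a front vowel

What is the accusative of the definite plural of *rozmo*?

rozmovuvei

Since the last vowel of *rozmo* is /o/ (a rounded vowel), it takes -vuv, giving *rozmovuv*.
Since the final consonant of the plural form *rozmovuv* is /v/ (labial), it takes -e, giving *rozmovuve*.
The last vowel of the definite form *rozmovuve* is /e/, which is a front vowel, so the accusative suffix is -i, giving *rozmovuvei*.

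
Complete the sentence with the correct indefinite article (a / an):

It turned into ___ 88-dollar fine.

an

The indefinite article is chosen by the initial *sound* of the following word, not its spelling.
The number *88* is spoken "eighty-…", beginning with /ˈeɪti/ — a vowel sound.
So the article is *an*: It turned into an 88-dollar fine.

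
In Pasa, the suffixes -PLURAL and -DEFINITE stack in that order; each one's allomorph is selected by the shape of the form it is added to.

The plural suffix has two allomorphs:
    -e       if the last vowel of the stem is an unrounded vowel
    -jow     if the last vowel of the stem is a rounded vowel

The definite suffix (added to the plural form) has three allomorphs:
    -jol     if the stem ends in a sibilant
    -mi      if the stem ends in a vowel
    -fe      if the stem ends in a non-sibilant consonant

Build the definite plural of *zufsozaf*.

zufsozafemi

*zufsozaf* — last vowel /a/ (an unrounded vowel) → -e → *zufsozafe*.
Since the final sound of the plural form *zufsozafe* is /e/ (a vowel), it takes -mi, giving *zufsozafemi*.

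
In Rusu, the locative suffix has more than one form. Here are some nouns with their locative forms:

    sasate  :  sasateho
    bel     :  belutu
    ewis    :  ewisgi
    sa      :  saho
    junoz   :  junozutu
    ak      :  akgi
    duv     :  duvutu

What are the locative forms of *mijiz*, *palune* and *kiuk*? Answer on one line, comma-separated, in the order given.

mijizutu, paluneho, kiukgi

The alternation tracks the final sound of the stem — -gi when the stem ends in a voiceless consonant (*ewis*, *ak*); -utu when the stem ends in a voiced consonant (*bel*, *junoz*, *duv*); -ho when the stem ends in a vowel (*sasate*, *sa*).
The final sound of *mijiz* is /z/, which is a voiced consonant, so the suffix is -utu, giving *mijizutu*.
*palune*: final sound = /e/, a vowel → -ho → *paluneho*.
Since the final sound of *kiuk* is /k/ (a voiceless consonant), it takes -gi, giving *kiukgi*.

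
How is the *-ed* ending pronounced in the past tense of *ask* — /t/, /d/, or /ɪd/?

/t/

The stem *ask* ends in a voiceless consonant other than /t/.
The -ed suffix is realized as /ɪd/ after /t, d/; as /t/ after other voiceless consonants; and as /d/ after other voiced sounds.
So -ed on *ask* is pronounced /t/.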